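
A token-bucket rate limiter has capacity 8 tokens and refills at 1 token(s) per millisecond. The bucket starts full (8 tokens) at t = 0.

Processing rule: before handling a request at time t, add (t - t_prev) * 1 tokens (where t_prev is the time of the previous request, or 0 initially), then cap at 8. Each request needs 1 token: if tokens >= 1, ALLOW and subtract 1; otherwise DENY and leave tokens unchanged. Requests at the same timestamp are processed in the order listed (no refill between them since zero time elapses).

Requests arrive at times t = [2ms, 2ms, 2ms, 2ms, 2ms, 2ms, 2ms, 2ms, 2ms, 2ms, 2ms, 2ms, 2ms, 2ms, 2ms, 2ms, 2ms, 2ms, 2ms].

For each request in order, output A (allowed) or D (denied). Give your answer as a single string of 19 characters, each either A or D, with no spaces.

Answer: AAAAAAAADDDDDDDDDDD

Derivation:
Simulating step by step:
  req#1 t=2ms: ALLOW
  req#2 t=2ms: ALLOW
  req#3 t=2ms: ALLOW
  req#4 t=2ms: ALLOW
  req#5 t=2ms: ALLOW
  req#6 t=2ms: ALLOW
  req#7 t=2ms: ALLOW
  req#8 t=2ms: ALLOW
  req#9 t=2ms: DENY
  req#10 t=2ms: DENY
  req#11 t=2ms: DENY
  req#12 t=2ms: DENY
  req#13 t=2ms: DENY
  req#14 t=2ms: DENY
  req#15 t=2ms: DENY
  req#16 t=2ms: DENY
  req#17 t=2ms: DENY
  req#18 t=2ms: DENY
  req#19 t=2ms: DENY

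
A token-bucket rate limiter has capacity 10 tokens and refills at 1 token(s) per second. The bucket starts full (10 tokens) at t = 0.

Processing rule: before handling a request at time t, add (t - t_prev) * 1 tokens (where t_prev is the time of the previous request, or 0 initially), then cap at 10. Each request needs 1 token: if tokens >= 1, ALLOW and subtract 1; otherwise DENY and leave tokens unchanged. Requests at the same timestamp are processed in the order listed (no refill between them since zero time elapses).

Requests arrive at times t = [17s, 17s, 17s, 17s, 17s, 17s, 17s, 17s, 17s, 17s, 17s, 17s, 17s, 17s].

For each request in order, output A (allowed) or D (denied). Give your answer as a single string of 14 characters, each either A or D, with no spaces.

Simulating step by step:
  req#1 t=17s: ALLOW
  req#2 t=17s: ALLOW
  req#3 t=17s: ALLOW
  req#4 t=17s: ALLOW
  req#5 t=17s: ALLOW
  req#6 t=17s: ALLOW
  req#7 t=17s: ALLOW
  req#8 t=17s: ALLOW
  req#9 t=17s: ALLOW
  req#10 t=17s: ALLOW
  req#11 t=17s: DENY
  req#12 t=17s: DENY
  req#13 t=17s: DENY
  req#14 t=17s: DENY

Answer: AAAAAAAAAADDDD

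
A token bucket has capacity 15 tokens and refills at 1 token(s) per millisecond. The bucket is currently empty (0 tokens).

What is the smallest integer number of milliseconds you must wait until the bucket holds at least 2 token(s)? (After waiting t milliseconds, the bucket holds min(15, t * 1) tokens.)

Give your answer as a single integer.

Answer: 2

Derivation:
Need t * 1 >= 2, so t >= 2/1.
Smallest integer t = ceil(2/1) = 2.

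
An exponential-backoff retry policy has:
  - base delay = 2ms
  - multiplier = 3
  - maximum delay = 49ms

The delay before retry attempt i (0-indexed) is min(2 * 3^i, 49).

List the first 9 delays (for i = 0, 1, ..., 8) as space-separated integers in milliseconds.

Computing each delay:
  i=0: min(2*3^0, 49) = 2
  i=1: min(2*3^1, 49) = 6
  i=2: min(2*3^2, 49) = 18
  i=3: min(2*3^3, 49) = 49
  i=4: min(2*3^4, 49) = 49
  i=5: min(2*3^5, 49) = 49
  i=6: min(2*3^6, 49) = 49
  i=7: min(2*3^7, 49) = 49
  i=8: min(2*3^8, 49) = 49

Answer: 2 6 18 49 49 49 49 49 49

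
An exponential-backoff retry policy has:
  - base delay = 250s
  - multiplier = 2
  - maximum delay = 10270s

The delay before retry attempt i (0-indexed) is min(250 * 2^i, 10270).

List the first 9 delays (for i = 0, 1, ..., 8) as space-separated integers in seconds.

Answer: 250 500 1000 2000 4000 8000 10270 10270 10270

Derivation:
Computing each delay:
  i=0: min(250*2^0, 10270) = 250
  i=1: min(250*2^1, 10270) = 500
  i=2: min(250*2^2, 10270) = 1000
  i=3: min(250*2^3, 10270) = 2000
  i=4: min(250*2^4, 10270) = 4000
  i=5: min(250*2^5, 10270) = 8000
  i=6: min(250*2^6, 10270) = 10270
  i=7: min(250*2^7, 10270) = 10270
  i=8: min(250*2^8, 10270) = 10270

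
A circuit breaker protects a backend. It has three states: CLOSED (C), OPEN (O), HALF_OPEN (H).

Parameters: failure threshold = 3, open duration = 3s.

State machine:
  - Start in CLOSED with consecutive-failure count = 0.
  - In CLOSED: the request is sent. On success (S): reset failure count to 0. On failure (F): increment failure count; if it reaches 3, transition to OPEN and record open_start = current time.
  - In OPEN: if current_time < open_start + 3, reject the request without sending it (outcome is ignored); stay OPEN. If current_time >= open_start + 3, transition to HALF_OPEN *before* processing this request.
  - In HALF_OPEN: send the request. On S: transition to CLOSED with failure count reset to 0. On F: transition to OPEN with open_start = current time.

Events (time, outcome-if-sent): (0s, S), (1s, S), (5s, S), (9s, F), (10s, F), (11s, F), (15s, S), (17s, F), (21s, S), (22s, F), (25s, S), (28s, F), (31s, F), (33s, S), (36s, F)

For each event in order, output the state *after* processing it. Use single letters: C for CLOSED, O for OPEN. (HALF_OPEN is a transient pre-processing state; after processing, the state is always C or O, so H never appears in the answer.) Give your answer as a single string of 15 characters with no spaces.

Answer: CCCCCOCCCCCCCCC

Derivation:
State after each event:
  event#1 t=0s outcome=S: state=CLOSED
  event#2 t=1s outcome=S: state=CLOSED
  event#3 t=5s outcome=S: state=CLOSED
  event#4 t=9s outcome=F: state=CLOSED
  event#5 t=10s outcome=F: state=CLOSED
  event#6 t=11s outcome=F: state=OPEN
  event#7 t=15s outcome=S: state=CLOSED
  event#8 t=17s outcome=F: state=CLOSED
  event#9 t=21s outcome=S: state=CLOSED
  event#10 t=22s outcome=F: state=CLOSED
  event#11 t=25s outcome=S: state=CLOSED
  event#12 t=28s outcome=F: state=CLOSED
  event#13 t=31s outcome=F: state=CLOSED
  event#14 t=33s outcome=S: state=CLOSED
  event#15 t=36s outcome=F: state=CLOSED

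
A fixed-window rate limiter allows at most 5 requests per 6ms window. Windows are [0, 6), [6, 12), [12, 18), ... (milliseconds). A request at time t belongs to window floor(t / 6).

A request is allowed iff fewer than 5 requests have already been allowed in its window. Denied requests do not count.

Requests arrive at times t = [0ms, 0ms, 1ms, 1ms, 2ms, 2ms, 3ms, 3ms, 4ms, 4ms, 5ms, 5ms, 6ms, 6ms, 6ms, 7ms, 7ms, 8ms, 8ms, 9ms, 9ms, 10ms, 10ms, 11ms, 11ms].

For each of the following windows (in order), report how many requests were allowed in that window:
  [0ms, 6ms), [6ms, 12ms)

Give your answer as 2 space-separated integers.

Processing requests:
  req#1 t=0ms (window 0): ALLOW
  req#2 t=0ms (window 0): ALLOW
  req#3 t=1ms (window 0): ALLOW
  req#4 t=1ms (window 0): ALLOW
  req#5 t=2ms (window 0): ALLOW
  req#6 t=2ms (window 0): DENY
  req#7 t=3ms (window 0): DENY
  req#8 t=3ms (window 0): DENY
  req#9 t=4ms (window 0): DENY
  req#10 t=4ms (window 0): DENY
  req#11 t=5ms (window 0): DENY
  req#12 t=5ms (window 0): DENY
  req#13 t=6ms (window 1): ALLOW
  req#14 t=6ms (window 1): ALLOW
  req#15 t=6ms (window 1): ALLOW
  req#16 t=7ms (window 1): ALLOW
  req#17 t=7ms (window 1): ALLOW
  req#18 t=8ms (window 1): DENY
  req#19 t=8ms (window 1): DENY
  req#20 t=9ms (window 1): DENY
  req#21 t=9ms (window 1): DENY
  req#22 t=10ms (window 1): DENY
  req#23 t=10ms (window 1): DENY
  req#24 t=11ms (window 1): DENY
  req#25 t=11ms (window 1): DENY

Allowed counts by window: 5 5

Answer: 5 5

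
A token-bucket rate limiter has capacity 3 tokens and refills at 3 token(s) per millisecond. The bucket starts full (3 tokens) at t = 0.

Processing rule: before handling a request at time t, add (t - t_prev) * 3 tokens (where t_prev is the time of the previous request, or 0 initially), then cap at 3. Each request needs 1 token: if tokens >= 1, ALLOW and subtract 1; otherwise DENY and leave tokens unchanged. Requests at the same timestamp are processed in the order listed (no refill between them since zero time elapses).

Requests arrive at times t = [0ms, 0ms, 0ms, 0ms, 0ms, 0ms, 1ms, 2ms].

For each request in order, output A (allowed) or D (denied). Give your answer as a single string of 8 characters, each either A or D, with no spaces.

Answer: AAADDDAA

Derivation:
Simulating step by step:
  req#1 t=0ms: ALLOW
  req#2 t=0ms: ALLOW
  req#3 t=0ms: ALLOW
  req#4 t=0ms: DENY
  req#5 t=0ms: DENY
  req#6 t=0ms: DENY
  req#7 t=1ms: ALLOW
  req#8 t=2ms: ALLOW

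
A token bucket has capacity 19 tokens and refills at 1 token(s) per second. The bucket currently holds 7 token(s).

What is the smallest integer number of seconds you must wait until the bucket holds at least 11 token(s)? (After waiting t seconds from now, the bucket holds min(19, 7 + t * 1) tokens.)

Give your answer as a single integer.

Answer: 4

Derivation:
Need 7 + t * 1 >= 11, so t >= 4/1.
Smallest integer t = ceil(4/1) = 4.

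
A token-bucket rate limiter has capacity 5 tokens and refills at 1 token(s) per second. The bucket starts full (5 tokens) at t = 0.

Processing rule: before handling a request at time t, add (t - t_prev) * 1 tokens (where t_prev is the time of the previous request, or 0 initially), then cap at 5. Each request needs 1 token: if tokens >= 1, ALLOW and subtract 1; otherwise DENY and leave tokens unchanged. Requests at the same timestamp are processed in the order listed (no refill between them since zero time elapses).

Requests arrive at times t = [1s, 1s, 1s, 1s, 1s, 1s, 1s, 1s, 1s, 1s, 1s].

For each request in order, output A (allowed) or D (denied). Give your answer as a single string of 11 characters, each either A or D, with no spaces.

Answer: AAAAADDDDDD

Derivation:
Simulating step by step:
  req#1 t=1s: ALLOW
  req#2 t=1s: ALLOW
  req#3 t=1s: ALLOW
  req#4 t=1s: ALLOW
  req#5 t=1s: ALLOW
  req#6 t=1s: DENY
  req#7 t=1s: DENY
  req#8 t=1s: DENY
  req#9 t=1s: DENY
  req#10 t=1s: DENY
  req#11 t=1s: DENY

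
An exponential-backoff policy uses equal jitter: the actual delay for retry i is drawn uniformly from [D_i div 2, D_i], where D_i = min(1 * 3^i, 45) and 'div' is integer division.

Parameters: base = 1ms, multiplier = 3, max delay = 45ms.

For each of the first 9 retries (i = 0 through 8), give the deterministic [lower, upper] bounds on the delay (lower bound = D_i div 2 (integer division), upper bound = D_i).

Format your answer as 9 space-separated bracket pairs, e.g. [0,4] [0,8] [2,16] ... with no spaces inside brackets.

Computing bounds per retry:
  i=0: D_i=min(1*3^0,45)=1, bounds=[0,1]
  i=1: D_i=min(1*3^1,45)=3, bounds=[1,3]
  i=2: D_i=min(1*3^2,45)=9, bounds=[4,9]
  i=3: D_i=min(1*3^3,45)=27, bounds=[13,27]
  i=4: D_i=min(1*3^4,45)=45, bounds=[22,45]
  i=5: D_i=min(1*3^5,45)=45, bounds=[22,45]
  i=6: D_i=min(1*3^6,45)=45, bounds=[22,45]
  i=7: D_i=min(1*3^7,45)=45, bounds=[22,45]
  i=8: D_i=min(1*3^8,45)=45, bounds=[22,45]

Answer: [0,1] [1,3] [4,9] [13,27] [22,45] [22,45] [22,45] [22,45] [22,45]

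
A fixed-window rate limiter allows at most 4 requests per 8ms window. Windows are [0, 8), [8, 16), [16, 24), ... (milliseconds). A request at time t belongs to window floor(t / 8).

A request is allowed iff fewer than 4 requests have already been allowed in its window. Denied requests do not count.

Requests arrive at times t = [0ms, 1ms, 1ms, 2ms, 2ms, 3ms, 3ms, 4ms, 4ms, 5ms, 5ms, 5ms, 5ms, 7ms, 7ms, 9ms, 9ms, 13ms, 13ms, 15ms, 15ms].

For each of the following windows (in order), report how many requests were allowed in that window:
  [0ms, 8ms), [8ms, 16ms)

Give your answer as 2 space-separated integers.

Processing requests:
  req#1 t=0ms (window 0): ALLOW
  req#2 t=1ms (window 0): ALLOW
  req#3 t=1ms (window 0): ALLOW
  req#4 t=2ms (window 0): ALLOW
  req#5 t=2ms (window 0): DENY
  req#6 t=3ms (window 0): DENY
  req#7 t=3ms (window 0): DENY
  req#8 t=4ms (window 0): DENY
  req#9 t=4ms (window 0): DENY
  req#10 t=5ms (window 0): DENY
  req#11 t=5ms (window 0): DENY
  req#12 t=5ms (window 0): DENY
  req#13 t=5ms (window 0): DENY
  req#14 t=7ms (window 0): DENY
  req#15 t=7ms (window 0): DENY
  req#16 t=9ms (window 1): ALLOW
  req#17 t=9ms (window 1): ALLOW
  req#18 t=13ms (window 1): ALLOW
  req#19 t=13ms (window 1): ALLOW
  req#20 t=15ms (window 1): DENY
  req#21 t=15ms (window 1): DENY

Allowed counts by window: 4 4

Answer: 4 4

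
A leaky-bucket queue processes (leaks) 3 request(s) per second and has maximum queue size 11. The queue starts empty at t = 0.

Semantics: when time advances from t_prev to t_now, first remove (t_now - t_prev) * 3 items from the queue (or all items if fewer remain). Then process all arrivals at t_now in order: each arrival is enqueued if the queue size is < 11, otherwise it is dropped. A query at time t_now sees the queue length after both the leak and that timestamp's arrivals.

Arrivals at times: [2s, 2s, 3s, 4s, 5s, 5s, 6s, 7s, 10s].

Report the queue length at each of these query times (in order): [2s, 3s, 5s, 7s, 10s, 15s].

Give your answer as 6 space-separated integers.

Answer: 2 1 2 1 1 0

Derivation:
Queue lengths at query times:
  query t=2s: backlog = 2
  query t=3s: backlog = 1
  query t=5s: backlog = 2
  query t=7s: backlog = 1
  query t=10s: backlog = 1
  query t=15s: backlog = 0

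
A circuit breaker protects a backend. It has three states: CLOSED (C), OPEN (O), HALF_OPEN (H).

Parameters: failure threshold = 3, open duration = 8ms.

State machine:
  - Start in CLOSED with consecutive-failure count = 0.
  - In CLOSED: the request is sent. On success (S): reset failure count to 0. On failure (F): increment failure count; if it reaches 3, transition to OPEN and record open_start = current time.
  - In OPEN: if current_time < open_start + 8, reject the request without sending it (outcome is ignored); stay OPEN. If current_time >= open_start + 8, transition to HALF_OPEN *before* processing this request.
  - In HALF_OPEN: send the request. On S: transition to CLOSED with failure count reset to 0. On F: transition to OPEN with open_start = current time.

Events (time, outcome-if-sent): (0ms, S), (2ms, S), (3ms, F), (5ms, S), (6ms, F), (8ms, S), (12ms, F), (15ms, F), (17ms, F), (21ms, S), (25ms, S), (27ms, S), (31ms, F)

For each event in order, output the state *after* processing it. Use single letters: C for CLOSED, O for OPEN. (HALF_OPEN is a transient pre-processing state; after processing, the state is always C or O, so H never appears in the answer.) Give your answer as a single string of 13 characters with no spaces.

State after each event:
  event#1 t=0ms outcome=S: state=CLOSED
  event#2 t=2ms outcome=S: state=CLOSED
  event#3 t=3ms outcome=F: state=CLOSED
  event#4 t=5ms outcome=S: state=CLOSED
  event#5 t=6ms outcome=F: state=CLOSED
  event#6 t=8ms outcome=S: state=CLOSED
  event#7 t=12ms outcome=F: state=CLOSED
  event#8 t=15ms outcome=F: state=CLOSED
  event#9 t=17ms outcome=F: state=OPEN
  event#10 t=21ms outcome=S: state=OPEN
  event#11 t=25ms outcome=S: state=CLOSED
  event#12 t=27ms outcome=S: state=CLOSED
  event#13 t=31ms outcome=F: state=CLOSED

Answer: CCCCCCCCOOCCC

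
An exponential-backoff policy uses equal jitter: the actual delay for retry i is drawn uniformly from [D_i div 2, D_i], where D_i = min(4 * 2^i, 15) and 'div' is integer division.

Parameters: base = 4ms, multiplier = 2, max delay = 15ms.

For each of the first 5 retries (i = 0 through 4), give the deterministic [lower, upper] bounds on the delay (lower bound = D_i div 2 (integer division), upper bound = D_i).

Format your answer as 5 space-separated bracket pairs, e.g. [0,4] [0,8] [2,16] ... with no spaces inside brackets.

Answer: [2,4] [4,8] [7,15] [7,15] [7,15]

Derivation:
Computing bounds per retry:
  i=0: D_i=min(4*2^0,15)=4, bounds=[2,4]
  i=1: D_i=min(4*2^1,15)=8, bounds=[4,8]
  i=2: D_i=min(4*2^2,15)=15, bounds=[7,15]
  i=3: D_i=min(4*2^3,15)=15, bounds=[7,15]
  i=4: D_i=min(4*2^4,15)=15, bounds=[7,15]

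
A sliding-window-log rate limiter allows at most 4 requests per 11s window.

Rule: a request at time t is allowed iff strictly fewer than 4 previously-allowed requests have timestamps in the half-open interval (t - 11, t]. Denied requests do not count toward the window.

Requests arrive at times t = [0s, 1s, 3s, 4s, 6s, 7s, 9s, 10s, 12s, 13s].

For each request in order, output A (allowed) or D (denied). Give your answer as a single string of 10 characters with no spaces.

Tracking allowed requests in the window:
  req#1 t=0s: ALLOW
  req#2 t=1s: ALLOW
  req#3 t=3s: ALLOW
  req#4 t=4s: ALLOW
  req#5 t=6s: DENY
  req#6 t=7s: DENY
  req#7 t=9s: DENY
  req#8 t=10s: DENY
  req#9 t=12s: ALLOW
  req#10 t=13s: ALLOW

Answer: AAAADDDDAA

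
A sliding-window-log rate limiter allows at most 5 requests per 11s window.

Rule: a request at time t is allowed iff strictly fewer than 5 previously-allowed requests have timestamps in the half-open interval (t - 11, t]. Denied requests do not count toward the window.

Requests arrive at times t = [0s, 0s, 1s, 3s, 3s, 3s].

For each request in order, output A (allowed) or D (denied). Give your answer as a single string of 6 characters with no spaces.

Answer: AAAAAD

Derivation:
Tracking allowed requests in the window:
  req#1 t=0s: ALLOW
  req#2 t=0s: ALLOW
  req#3 t=1s: ALLOW
  req#4 t=3s: ALLOW
  req#5 t=3s: ALLOW
  req#6 t=3s: DENY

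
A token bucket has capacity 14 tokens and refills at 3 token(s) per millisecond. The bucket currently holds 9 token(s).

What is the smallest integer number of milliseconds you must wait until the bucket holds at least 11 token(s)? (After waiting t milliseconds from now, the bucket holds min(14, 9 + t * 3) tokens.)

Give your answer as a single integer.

Need 9 + t * 3 >= 11, so t >= 2/3.
Smallest integer t = ceil(2/3) = 1.

Answer: 1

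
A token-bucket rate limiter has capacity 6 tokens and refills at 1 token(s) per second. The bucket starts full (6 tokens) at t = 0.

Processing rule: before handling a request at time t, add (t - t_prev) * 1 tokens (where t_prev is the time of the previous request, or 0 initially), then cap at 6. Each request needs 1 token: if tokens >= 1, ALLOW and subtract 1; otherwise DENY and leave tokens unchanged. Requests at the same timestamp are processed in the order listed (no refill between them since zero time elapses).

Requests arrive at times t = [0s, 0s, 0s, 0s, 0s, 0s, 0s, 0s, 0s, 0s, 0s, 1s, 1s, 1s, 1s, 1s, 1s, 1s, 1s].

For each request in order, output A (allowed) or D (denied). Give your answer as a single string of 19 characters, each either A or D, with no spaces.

Simulating step by step:
  req#1 t=0s: ALLOW
  req#2 t=0s: ALLOW
  req#3 t=0s: ALLOW
  req#4 t=0s: ALLOW
  req#5 t=0s: ALLOW
  req#6 t=0s: ALLOW
  req#7 t=0s: DENY
  req#8 t=0s: DENY
  req#9 t=0s: DENY
  req#10 t=0s: DENY
  req#11 t=0s: DENY
  req#12 t=1s: ALLOW
  req#13 t=1s: DENY
  req#14 t=1s: DENY
  req#15 t=1s: DENY
  req#16 t=1s: DENY
  req#17 t=1s: DENY
  req#18 t=1s: DENY
  req#19 t=1s: DENY

Answer: AAAAAADDDDDADDDDDDD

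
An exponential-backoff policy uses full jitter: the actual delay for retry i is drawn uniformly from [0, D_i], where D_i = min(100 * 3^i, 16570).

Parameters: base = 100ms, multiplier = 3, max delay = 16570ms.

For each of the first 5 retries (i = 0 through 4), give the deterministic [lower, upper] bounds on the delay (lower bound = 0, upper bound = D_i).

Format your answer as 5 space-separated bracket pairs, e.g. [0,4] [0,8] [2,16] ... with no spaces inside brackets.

Answer: [0,100] [0,300] [0,900] [0,2700] [0,8100]

Derivation:
Computing bounds per retry:
  i=0: D_i=min(100*3^0,16570)=100, bounds=[0,100]
  i=1: D_i=min(100*3^1,16570)=300, bounds=[0,300]
  i=2: D_i=min(100*3^2,16570)=900, bounds=[0,900]
  i=3: D_i=min(100*3^3,16570)=2700, bounds=[0,2700]
  i=4: D_i=min(100*3^4,16570)=8100, bounds=[0,8100]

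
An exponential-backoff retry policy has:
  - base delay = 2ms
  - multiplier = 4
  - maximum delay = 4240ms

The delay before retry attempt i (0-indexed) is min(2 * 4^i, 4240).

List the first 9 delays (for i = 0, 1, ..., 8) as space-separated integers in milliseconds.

Computing each delay:
  i=0: min(2*4^0, 4240) = 2
  i=1: min(2*4^1, 4240) = 8
  i=2: min(2*4^2, 4240) = 32
  i=3: min(2*4^3, 4240) = 128
  i=4: min(2*4^4, 4240) = 512
  i=5: min(2*4^5, 4240) = 2048
  i=6: min(2*4^6, 4240) = 4240
  i=7: min(2*4^7, 4240) = 4240
  i=8: min(2*4^8, 4240) = 4240

Answer: 2 8 32 128 512 2048 4240 4240 4240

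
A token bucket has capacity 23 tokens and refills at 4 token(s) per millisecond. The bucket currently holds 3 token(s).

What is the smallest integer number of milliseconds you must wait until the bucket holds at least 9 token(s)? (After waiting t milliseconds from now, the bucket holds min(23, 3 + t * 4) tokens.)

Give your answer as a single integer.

Need 3 + t * 4 >= 9, so t >= 6/4.
Smallest integer t = ceil(6/4) = 2.

Answer: 2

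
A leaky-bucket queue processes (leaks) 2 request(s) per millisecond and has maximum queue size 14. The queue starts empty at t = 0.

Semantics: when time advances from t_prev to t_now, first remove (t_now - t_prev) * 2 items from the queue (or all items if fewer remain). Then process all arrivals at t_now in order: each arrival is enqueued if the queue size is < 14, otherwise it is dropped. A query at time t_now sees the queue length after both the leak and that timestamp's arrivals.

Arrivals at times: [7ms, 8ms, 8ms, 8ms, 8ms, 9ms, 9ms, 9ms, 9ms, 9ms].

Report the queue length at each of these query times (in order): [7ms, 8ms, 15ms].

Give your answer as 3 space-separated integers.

Answer: 1 4 0

Derivation:
Queue lengths at query times:
  query t=7ms: backlog = 1
  query t=8ms: backlog = 4
  query t=15ms: backlog = 0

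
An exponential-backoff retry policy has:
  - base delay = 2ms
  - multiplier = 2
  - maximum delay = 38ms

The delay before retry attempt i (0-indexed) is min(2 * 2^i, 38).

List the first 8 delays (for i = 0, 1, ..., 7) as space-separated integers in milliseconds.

Computing each delay:
  i=0: min(2*2^0, 38) = 2
  i=1: min(2*2^1, 38) = 4
  i=2: min(2*2^2, 38) = 8
  i=3: min(2*2^3, 38) = 16
  i=4: min(2*2^4, 38) = 32
  i=5: min(2*2^5, 38) = 38
  i=6: min(2*2^6, 38) = 38
  i=7: min(2*2^7, 38) = 38

Answer: 2 4 8 16 32 38 38 38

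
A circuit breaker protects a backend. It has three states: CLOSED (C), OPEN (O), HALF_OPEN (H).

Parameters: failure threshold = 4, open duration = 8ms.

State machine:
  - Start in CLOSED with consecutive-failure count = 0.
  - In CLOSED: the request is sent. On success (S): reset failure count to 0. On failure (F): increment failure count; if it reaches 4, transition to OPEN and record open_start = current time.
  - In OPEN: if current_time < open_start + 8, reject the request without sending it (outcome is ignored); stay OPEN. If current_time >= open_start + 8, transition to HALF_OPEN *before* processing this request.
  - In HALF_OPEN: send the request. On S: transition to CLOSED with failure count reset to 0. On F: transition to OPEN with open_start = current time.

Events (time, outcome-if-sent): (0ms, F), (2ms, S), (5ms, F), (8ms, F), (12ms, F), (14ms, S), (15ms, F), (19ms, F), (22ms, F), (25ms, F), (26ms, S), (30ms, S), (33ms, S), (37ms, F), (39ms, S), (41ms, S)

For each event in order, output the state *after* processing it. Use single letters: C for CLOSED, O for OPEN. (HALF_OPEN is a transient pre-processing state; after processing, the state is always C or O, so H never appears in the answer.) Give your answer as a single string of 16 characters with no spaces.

State after each event:
  event#1 t=0ms outcome=F: state=CLOSED
  event#2 t=2ms outcome=S: state=CLOSED
  event#3 t=5ms outcome=F: state=CLOSED
  event#4 t=8ms outcome=F: state=CLOSED
  event#5 t=12ms outcome=F: state=CLOSED
  event#6 t=14ms outcome=S: state=CLOSED
  event#7 t=15ms outcome=F: state=CLOSED
  event#8 t=19ms outcome=F: state=CLOSED
  event#9 t=22ms outcome=F: state=CLOSED
  event#10 t=25ms outcome=F: state=OPEN
  event#11 t=26ms outcome=S: state=OPEN
  event#12 t=30ms outcome=S: state=OPEN
  event#13 t=33ms outcome=S: state=CLOSED
  event#14 t=37ms outcome=F: state=CLOSED
  event#15 t=39ms outcome=S: state=CLOSED
  event#16 t=41ms outcome=S: state=CLOSED

Answer: CCCCCCCCCOOOCCCC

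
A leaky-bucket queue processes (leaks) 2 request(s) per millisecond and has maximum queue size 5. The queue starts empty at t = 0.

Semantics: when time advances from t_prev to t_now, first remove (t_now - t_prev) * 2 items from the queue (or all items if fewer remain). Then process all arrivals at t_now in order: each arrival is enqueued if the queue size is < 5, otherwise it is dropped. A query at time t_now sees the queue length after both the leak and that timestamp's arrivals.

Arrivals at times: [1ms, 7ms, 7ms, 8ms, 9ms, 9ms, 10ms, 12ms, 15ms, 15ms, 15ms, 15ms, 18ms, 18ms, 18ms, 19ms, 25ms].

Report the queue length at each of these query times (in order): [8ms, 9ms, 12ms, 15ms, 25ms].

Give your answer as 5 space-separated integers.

Answer: 1 2 1 4 1

Derivation:
Queue lengths at query times:
  query t=8ms: backlog = 1
  query t=9ms: backlog = 2
  query t=12ms: backlog = 1
  query t=15ms: backlog = 4
  query t=25ms: backlog = 1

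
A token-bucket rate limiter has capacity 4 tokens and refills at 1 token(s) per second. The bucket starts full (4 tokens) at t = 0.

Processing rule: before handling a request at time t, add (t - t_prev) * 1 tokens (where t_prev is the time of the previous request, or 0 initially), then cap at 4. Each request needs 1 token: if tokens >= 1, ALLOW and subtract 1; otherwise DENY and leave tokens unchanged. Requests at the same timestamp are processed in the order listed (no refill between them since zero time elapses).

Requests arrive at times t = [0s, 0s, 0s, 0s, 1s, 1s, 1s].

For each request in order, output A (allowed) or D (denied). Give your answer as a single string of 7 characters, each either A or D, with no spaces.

Answer: AAAAADD

Derivation:
Simulating step by step:
  req#1 t=0s: ALLOW
  req#2 t=0s: ALLOW
  req#3 t=0s: ALLOW
  req#4 t=0s: ALLOW
  req#5 t=1s: ALLOW
  req#6 t=1s: DENY
  req#7 t=1s: DENY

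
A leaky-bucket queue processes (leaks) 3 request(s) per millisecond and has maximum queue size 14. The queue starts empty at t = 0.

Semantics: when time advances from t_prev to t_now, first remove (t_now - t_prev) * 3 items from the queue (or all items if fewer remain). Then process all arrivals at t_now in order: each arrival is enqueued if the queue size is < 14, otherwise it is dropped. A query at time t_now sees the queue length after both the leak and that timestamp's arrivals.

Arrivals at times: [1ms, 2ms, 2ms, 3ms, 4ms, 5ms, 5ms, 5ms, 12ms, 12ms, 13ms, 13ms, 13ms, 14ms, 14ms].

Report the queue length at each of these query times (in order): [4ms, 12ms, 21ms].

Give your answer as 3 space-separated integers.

Queue lengths at query times:
  query t=4ms: backlog = 1
  query t=12ms: backlog = 2
  query t=21ms: backlog = 0

Answer: 1 2 0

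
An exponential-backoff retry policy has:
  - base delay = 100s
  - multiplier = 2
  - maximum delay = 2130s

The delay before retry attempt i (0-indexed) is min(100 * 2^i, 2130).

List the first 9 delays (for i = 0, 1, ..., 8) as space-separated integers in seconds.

Answer: 100 200 400 800 1600 2130 2130 2130 2130

Derivation:
Computing each delay:
  i=0: min(100*2^0, 2130) = 100
  i=1: min(100*2^1, 2130) = 200
  i=2: min(100*2^2, 2130) = 400
  i=3: min(100*2^3, 2130) = 800
  i=4: min(100*2^4, 2130) = 1600
  i=5: min(100*2^5, 2130) = 2130
  i=6: min(100*2^6, 2130) = 2130
  i=7: min(100*2^7, 2130) = 2130
  i=8: min(100*2^8, 2130) = 2130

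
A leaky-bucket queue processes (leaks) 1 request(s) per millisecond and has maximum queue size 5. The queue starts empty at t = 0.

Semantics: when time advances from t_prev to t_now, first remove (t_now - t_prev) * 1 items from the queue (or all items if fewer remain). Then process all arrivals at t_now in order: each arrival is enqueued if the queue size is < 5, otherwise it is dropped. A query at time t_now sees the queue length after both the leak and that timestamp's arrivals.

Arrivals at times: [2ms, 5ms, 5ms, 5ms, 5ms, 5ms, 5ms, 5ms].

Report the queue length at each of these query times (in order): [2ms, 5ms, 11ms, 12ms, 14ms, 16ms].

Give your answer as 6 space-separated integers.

Queue lengths at query times:
  query t=2ms: backlog = 1
  query t=5ms: backlog = 5
  query t=11ms: backlog = 0
  query t=12ms: backlog = 0
  query t=14ms: backlog = 0
  query t=16ms: backlog = 0

Answer: 1 5 0 0 0 0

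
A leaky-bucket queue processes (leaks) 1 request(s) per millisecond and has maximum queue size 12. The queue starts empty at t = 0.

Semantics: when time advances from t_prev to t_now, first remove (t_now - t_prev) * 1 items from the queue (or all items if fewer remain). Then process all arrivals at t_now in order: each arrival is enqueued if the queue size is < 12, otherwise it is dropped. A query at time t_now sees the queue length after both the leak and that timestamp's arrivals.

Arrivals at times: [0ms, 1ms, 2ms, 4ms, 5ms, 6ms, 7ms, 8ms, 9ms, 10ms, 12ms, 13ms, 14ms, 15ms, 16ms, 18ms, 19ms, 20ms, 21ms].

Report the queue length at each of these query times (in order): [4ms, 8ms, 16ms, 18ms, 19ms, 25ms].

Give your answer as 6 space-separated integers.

Queue lengths at query times:
  query t=4ms: backlog = 1
  query t=8ms: backlog = 1
  query t=16ms: backlog = 1
  query t=18ms: backlog = 1
  query t=19ms: backlog = 1
  query t=25ms: backlog = 0

Answer: 1 1 1 1 1 0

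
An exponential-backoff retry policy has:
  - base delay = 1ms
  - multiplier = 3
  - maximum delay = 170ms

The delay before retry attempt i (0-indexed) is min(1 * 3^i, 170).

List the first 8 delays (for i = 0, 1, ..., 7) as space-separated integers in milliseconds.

Answer: 1 3 9 27 81 170 170 170

Derivation:
Computing each delay:
  i=0: min(1*3^0, 170) = 1
  i=1: min(1*3^1, 170) = 3
  i=2: min(1*3^2, 170) = 9
  i=3: min(1*3^3, 170) = 27
  i=4: min(1*3^4, 170) = 81
  i=5: min(1*3^5, 170) = 170
  i=6: min(1*3^6, 170) = 170
  i=7: min(1*3^7, 170) = 170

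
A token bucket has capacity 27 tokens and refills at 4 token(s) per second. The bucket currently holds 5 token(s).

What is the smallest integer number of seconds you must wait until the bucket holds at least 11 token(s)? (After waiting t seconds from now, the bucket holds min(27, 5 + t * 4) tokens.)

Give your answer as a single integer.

Answer: 2

Derivation:
Need 5 + t * 4 >= 11, so t >= 6/4.
Smallest integer t = ceil(6/4) = 2.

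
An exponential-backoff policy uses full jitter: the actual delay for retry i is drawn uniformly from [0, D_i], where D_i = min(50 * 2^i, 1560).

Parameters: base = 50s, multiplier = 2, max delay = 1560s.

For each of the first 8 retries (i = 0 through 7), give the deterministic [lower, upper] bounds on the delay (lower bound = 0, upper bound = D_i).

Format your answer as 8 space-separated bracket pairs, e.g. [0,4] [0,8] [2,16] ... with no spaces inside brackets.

Computing bounds per retry:
  i=0: D_i=min(50*2^0,1560)=50, bounds=[0,50]
  i=1: D_i=min(50*2^1,1560)=100, bounds=[0,100]
  i=2: D_i=min(50*2^2,1560)=200, bounds=[0,200]
  i=3: D_i=min(50*2^3,1560)=400, bounds=[0,400]
  i=4: D_i=min(50*2^4,1560)=800, bounds=[0,800]
  i=5: D_i=min(50*2^5,1560)=1560, bounds=[0,1560]
  i=6: D_i=min(50*2^6,1560)=1560, bounds=[0,1560]
  i=7: D_i=min(50*2^7,1560)=1560, bounds=[0,1560]

Answer: [0,50] [0,100] [0,200] [0,400] [0,800] [0,1560] [0,1560] [0,1560]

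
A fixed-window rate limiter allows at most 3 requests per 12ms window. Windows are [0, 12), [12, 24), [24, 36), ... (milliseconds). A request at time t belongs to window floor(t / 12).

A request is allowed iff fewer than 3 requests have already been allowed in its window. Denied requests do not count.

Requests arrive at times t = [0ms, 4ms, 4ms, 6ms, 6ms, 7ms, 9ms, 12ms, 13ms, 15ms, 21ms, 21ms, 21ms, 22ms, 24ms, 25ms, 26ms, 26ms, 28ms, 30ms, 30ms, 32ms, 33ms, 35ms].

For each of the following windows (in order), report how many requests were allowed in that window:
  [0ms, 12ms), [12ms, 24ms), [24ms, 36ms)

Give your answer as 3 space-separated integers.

Processing requests:
  req#1 t=0ms (window 0): ALLOW
  req#2 t=4ms (window 0): ALLOW
  req#3 t=4ms (window 0): ALLOW
  req#4 t=6ms (window 0): DENY
  req#5 t=6ms (window 0): DENY
  req#6 t=7ms (window 0): DENY
  req#7 t=9ms (window 0): DENY
  req#8 t=12ms (window 1): ALLOW
  req#9 t=13ms (window 1): ALLOW
  req#10 t=15ms (window 1): ALLOW
  req#11 t=21ms (window 1): DENY
  req#12 t=21ms (window 1): DENY
  req#13 t=21ms (window 1): DENY
  req#14 t=22ms (window 1): DENY
  req#15 t=24ms (window 2): ALLOW
  req#16 t=25ms (window 2): ALLOW
  req#17 t=26ms (window 2): ALLOW
  req#18 t=26ms (window 2): DENY
  req#19 t=28ms (window 2): DENY
  req#20 t=30ms (window 2): DENY
  req#21 t=30ms (window 2): DENY
  req#22 t=32ms (window 2): DENY
  req#23 t=33ms (window 2): DENY
  req#24 t=35ms (window 2): DENY

Allowed counts by window: 3 3 3

Answer: 3 3 3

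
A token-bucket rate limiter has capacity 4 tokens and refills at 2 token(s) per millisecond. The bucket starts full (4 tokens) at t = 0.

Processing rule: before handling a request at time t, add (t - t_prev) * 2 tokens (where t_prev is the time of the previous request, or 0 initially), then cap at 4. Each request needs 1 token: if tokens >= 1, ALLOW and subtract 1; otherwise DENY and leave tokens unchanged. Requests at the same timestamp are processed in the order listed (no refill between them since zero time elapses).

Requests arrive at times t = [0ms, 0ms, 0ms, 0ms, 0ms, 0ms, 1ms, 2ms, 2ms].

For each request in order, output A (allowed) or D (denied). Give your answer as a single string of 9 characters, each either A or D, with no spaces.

Simulating step by step:
  req#1 t=0ms: ALLOW
  req#2 t=0ms: ALLOW
  req#3 t=0ms: ALLOW
  req#4 t=0ms: ALLOW
  req#5 t=0ms: DENY
  req#6 t=0ms: DENY
  req#7 t=1ms: ALLOW
  req#8 t=2ms: ALLOW
  req#9 t=2ms: ALLOW

Answer: AAAADDAAA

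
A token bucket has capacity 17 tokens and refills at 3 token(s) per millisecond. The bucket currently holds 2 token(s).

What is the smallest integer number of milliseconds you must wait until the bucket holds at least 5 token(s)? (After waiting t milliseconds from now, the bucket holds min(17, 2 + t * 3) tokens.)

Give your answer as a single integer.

Need 2 + t * 3 >= 5, so t >= 3/3.
Smallest integer t = ceil(3/3) = 1.

Answer: 1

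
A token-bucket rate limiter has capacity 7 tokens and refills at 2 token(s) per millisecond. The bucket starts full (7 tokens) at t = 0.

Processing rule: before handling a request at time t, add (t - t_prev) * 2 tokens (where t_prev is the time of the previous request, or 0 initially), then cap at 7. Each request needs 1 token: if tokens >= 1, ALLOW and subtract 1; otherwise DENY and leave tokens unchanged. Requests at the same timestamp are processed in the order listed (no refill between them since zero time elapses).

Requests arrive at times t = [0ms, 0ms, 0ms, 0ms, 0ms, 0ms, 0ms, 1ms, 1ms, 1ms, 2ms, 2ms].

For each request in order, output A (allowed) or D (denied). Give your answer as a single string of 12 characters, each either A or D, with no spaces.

Answer: AAAAAAAAADAA

Derivation:
Simulating step by step:
  req#1 t=0ms: ALLOW
  req#2 t=0ms: ALLOW
  req#3 t=0ms: ALLOW
  req#4 t=0ms: ALLOW
  req#5 t=0ms: ALLOW
  req#6 t=0ms: ALLOW
  req#7 t=0ms: ALLOW
  req#8 t=1ms: ALLOW
  req#9 t=1ms: ALLOW
  req#10 t=1ms: DENY
  req#11 t=2ms: ALLOW
  req#12 t=2ms: ALLOW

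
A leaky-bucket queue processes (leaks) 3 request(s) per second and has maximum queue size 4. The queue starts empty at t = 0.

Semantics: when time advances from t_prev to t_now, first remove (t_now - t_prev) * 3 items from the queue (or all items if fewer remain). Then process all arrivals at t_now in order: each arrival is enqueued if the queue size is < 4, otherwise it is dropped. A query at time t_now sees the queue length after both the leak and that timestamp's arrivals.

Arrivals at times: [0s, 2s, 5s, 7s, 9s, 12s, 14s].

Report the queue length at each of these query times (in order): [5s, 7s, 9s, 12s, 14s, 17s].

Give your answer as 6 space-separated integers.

Answer: 1 1 1 1 1 0

Derivation:
Queue lengths at query times:
  query t=5s: backlog = 1
  query t=7s: backlog = 1
  query t=9s: backlog = 1
  query t=12s: backlog = 1
  query t=14s: backlog = 1
  query t=17s: backlog = 0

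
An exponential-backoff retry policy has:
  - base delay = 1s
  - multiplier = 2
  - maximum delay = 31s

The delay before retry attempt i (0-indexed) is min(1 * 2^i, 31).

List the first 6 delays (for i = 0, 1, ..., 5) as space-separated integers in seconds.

Answer: 1 2 4 8 16 31

Derivation:
Computing each delay:
  i=0: min(1*2^0, 31) = 1
  i=1: min(1*2^1, 31) = 2
  i=2: min(1*2^2, 31) = 4
  i=3: min(1*2^3, 31) = 8
  i=4: min(1*2^4, 31) = 16
  i=5: min(1*2^5, 31) = 31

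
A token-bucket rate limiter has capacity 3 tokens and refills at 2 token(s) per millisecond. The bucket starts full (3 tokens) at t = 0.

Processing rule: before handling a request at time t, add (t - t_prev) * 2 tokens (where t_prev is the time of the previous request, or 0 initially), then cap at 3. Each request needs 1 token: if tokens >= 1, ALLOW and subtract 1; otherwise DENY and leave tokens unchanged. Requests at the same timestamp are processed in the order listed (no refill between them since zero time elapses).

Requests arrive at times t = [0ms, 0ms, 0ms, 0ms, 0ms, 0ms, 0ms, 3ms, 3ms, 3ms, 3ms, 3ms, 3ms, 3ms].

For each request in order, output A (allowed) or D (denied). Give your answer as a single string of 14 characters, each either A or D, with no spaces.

Simulating step by step:
  req#1 t=0ms: ALLOW
  req#2 t=0ms: ALLOW
  req#3 t=0ms: ALLOW
  req#4 t=0ms: DENY
  req#5 t=0ms: DENY
  req#6 t=0ms: DENY
  req#7 t=0ms: DENY
  req#8 t=3ms: ALLOW
  req#9 t=3ms: ALLOW
  req#10 t=3ms: ALLOW
  req#11 t=3ms: DENY
  req#12 t=3ms: DENY
  req#13 t=3ms: DENY
  req#14 t=3ms: DENY

Answer: AAADDDDAAADDDD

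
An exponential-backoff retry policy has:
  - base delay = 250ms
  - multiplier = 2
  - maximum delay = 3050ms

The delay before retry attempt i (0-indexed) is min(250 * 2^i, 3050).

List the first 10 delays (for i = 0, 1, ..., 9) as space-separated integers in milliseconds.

Computing each delay:
  i=0: min(250*2^0, 3050) = 250
  i=1: min(250*2^1, 3050) = 500
  i=2: min(250*2^2, 3050) = 1000
  i=3: min(250*2^3, 3050) = 2000
  i=4: min(250*2^4, 3050) = 3050
  i=5: min(250*2^5, 3050) = 3050
  i=6: min(250*2^6, 3050) = 3050
  i=7: min(250*2^7, 3050) = 3050
  i=8: min(250*2^8, 3050) = 3050
  i=9: min(250*2^9, 3050) = 3050

Answer: 250 500 1000 2000 3050 3050 3050 3050 3050 3050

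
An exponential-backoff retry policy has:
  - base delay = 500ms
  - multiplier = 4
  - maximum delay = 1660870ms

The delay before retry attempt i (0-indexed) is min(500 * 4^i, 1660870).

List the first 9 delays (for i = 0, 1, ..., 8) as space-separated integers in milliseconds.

Answer: 500 2000 8000 32000 128000 512000 1660870 1660870 1660870

Derivation:
Computing each delay:
  i=0: min(500*4^0, 1660870) = 500
  i=1: min(500*4^1, 1660870) = 2000
  i=2: min(500*4^2, 1660870) = 8000
  i=3: min(500*4^3, 1660870) = 32000
  i=4: min(500*4^4, 1660870) = 128000
  i=5: min(500*4^5, 1660870) = 512000
  i=6: min(500*4^6, 1660870) = 1660870
  i=7: min(500*4^7, 1660870) = 1660870
  i=8: min(500*4^8, 1660870) = 1660870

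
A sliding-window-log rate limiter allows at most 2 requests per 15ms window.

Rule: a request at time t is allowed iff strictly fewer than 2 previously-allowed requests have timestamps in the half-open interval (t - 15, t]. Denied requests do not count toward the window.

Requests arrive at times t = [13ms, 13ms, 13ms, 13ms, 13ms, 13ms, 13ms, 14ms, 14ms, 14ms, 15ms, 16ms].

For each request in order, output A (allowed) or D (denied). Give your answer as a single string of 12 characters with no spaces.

Answer: AADDDDDDDDDD

Derivation:
Tracking allowed requests in the window:
  req#1 t=13ms: ALLOW
  req#2 t=13ms: ALLOW
  req#3 t=13ms: DENY
  req#4 t=13ms: DENY
  req#5 t=13ms: DENY
  req#6 t=13ms: DENY
  req#7 t=13ms: DENY
  req#8 t=14ms: DENY
  req#9 t=14ms: DENY
  req#10 t=14ms: DENY
  req#11 t=15ms: DENY
  req#12 t=16ms: DENY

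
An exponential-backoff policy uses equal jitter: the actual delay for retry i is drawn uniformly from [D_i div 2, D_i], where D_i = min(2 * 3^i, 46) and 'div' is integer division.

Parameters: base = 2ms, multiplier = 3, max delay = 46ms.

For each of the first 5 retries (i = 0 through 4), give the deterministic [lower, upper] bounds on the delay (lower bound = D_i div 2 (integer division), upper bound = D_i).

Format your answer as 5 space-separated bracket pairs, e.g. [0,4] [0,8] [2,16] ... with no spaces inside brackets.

Computing bounds per retry:
  i=0: D_i=min(2*3^0,46)=2, bounds=[1,2]
  i=1: D_i=min(2*3^1,46)=6, bounds=[3,6]
  i=2: D_i=min(2*3^2,46)=18, bounds=[9,18]
  i=3: D_i=min(2*3^3,46)=46, bounds=[23,46]
  i=4: D_i=min(2*3^4,46)=46, bounds=[23,46]

Answer: [1,2] [3,6] [9,18] [23,46] [23,46]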